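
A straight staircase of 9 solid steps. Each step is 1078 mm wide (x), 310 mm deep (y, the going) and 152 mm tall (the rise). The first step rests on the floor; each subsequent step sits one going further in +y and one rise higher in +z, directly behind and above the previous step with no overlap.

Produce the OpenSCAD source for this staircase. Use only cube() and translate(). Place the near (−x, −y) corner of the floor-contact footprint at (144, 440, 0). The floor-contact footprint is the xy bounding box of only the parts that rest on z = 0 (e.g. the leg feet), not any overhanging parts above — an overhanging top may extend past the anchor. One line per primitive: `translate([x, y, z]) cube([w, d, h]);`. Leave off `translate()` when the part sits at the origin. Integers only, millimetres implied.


translate([144, 440, 0]) cube([1078, 310, 152]);
translate([144, 750, 152]) cube([1078, 310, 152]);
translate([144, 1060, 304]) cube([1078, 310, 152]);
translate([144, 1370, 456]) cube([1078, 310, 152]);
translate([144, 1680, 608]) cube([1078, 310, 152]);
translate([144, 1990, 760]) cube([1078, 310, 152]);
translate([144, 2300, 912]) cube([1078, 310, 152]);
translate([144, 2610, 1064]) cube([1078, 310, 152]);
translate([144, 2920, 1216]) cube([1078, 310, 152]);


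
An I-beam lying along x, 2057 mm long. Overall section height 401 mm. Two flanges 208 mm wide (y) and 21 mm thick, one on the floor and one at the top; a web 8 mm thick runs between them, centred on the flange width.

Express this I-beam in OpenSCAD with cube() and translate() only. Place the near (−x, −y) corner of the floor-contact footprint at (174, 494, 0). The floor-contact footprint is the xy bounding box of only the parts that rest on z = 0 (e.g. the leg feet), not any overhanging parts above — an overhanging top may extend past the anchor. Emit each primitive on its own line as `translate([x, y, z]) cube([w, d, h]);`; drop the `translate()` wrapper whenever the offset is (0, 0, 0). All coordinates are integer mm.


translate([174, 494, 0]) cube([2057, 208, 21]);
translate([174, 594, 21]) cube([2057, 8, 359]);
translate([174, 494, 380]) cube([2057, 208, 21]);


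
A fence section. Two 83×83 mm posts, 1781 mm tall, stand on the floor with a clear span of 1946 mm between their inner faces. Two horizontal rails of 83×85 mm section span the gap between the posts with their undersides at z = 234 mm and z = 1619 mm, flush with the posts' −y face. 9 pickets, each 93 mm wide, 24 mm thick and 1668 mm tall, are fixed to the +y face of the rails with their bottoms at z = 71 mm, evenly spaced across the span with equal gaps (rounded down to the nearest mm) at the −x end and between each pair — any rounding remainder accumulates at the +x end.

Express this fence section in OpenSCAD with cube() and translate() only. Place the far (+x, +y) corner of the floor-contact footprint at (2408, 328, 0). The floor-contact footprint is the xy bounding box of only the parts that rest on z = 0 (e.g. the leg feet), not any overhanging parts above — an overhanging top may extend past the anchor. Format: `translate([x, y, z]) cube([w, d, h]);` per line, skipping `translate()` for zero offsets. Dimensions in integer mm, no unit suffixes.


translate([296, 245, 0]) cube([83, 83, 1781]);
translate([2325, 245, 0]) cube([83, 83, 1781]);
translate([379, 245, 234]) cube([1946, 83, 85]);
translate([379, 245, 1619]) cube([1946, 83, 85]);
translate([489, 328, 71]) cube([93, 24, 1668]);
translate([692, 328, 71]) cube([93, 24, 1668]);
translate([895, 328, 71]) cube([93, 24, 1668]);
translate([1098, 328, 71]) cube([93, 24, 1668]);
translate([1301, 328, 71]) cube([93, 24, 1668]);
translate([1504, 328, 71]) cube([93, 24, 1668]);
translate([1707, 328, 71]) cube([93, 24, 1668]);
translate([1910, 328, 71]) cube([93, 24, 1668]);
translate([2113, 328, 71]) cube([93, 24, 1668]);


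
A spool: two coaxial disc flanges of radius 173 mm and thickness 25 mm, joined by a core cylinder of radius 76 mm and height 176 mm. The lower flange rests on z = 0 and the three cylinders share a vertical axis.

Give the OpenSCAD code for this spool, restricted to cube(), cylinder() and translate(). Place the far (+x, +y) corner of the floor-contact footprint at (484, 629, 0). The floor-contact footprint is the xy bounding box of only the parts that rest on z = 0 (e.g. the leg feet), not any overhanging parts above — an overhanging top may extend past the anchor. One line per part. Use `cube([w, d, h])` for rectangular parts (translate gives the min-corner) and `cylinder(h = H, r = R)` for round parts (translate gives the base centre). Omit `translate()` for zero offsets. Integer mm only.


translate([311, 456, 0]) cylinder(h = 25, r = 173);
translate([311, 456, 25]) cylinder(h = 176, r = 76);
translate([311, 456, 201]) cylinder(h = 25, r = 173);


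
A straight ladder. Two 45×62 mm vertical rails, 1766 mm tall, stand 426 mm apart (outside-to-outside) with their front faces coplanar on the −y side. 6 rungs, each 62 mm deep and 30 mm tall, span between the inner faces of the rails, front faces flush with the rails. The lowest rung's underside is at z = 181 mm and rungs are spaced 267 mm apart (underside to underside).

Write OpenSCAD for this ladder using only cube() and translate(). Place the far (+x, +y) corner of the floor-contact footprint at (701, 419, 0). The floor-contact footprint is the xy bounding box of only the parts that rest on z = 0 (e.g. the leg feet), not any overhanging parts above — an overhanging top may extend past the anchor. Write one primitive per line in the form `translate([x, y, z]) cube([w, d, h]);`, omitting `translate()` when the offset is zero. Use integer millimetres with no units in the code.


translate([275, 357, 0]) cube([45, 62, 1766]);
translate([656, 357, 0]) cube([45, 62, 1766]);
translate([320, 357, 181]) cube([336, 62, 30]);
translate([320, 357, 448]) cube([336, 62, 30]);
translate([320, 357, 715]) cube([336, 62, 30]);
translate([320, 357, 982]) cube([336, 62, 30]);
translate([320, 357, 1249]) cube([336, 62, 30]);
translate([320, 357, 1516]) cube([336, 62, 30]);


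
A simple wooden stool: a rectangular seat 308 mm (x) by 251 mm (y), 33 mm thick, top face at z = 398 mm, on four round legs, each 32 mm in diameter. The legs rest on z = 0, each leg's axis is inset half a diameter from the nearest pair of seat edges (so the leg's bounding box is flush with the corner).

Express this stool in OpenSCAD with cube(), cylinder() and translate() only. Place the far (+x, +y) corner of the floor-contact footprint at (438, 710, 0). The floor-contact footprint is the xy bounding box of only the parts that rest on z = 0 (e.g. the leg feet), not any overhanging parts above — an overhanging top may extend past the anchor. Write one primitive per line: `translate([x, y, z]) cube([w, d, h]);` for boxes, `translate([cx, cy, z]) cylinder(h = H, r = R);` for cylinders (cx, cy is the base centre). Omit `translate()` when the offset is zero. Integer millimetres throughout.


translate([130, 459, 365]) cube([308, 251, 33]);
translate([146, 475, 0]) cylinder(h = 365, r = 16);
translate([422, 475, 0]) cylinder(h = 365, r = 16);
translate([146, 694, 0]) cylinder(h = 365, r = 16);
translate([422, 694, 0]) cylinder(h = 365, r = 16);


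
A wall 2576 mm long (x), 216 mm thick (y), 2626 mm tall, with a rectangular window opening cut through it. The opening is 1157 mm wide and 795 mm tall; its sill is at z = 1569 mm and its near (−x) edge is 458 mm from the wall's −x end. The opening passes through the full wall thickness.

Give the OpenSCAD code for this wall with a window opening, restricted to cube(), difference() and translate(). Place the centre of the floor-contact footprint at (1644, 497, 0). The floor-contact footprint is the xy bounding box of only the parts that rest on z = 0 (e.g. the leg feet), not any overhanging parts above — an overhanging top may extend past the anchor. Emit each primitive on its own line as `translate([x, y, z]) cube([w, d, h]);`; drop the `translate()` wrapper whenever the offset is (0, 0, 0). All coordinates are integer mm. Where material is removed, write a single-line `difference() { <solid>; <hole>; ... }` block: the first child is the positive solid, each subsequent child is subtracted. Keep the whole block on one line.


difference() { translate([356, 389, 0]) cube([2576, 216, 2626]); translate([814, 389, 1569]) cube([1157, 216, 795]); }


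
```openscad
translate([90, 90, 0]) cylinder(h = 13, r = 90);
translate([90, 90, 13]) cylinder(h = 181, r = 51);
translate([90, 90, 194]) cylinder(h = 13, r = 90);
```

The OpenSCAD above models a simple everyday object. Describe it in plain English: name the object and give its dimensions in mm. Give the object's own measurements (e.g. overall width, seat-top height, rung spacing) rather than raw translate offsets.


A spool: two coaxial disc flanges of radius 90 mm and thickness 13 mm, joined by a core cylinder of radius 51 mm and height 181 mm. The lower flange rests on z = 0 and the three cylinders share a vertical axis.


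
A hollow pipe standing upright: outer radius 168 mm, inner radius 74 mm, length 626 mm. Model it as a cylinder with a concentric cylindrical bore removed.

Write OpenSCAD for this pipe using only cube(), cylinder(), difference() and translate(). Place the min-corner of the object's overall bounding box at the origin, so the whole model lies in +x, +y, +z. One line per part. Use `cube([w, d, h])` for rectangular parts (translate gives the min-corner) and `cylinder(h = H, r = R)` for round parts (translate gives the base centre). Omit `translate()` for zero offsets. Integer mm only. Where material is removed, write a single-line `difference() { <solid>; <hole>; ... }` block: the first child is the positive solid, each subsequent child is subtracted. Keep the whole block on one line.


difference() { translate([168, 168, 0]) cylinder(h = 626, r = 168); translate([168, 168, 0]) cylinder(h = 626, r = 74); }


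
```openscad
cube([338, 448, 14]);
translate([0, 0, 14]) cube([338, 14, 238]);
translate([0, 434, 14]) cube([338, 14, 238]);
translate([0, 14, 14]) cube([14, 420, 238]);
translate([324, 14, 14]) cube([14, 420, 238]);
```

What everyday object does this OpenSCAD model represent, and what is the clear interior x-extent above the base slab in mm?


An open box. The internal width is 310 mm.

A 338×448 base slab with four walls standing on it — an open box. The base is 338 mm wide and the walls are 14 mm thick, so the internal width is 338 − 2 × 14 = 310 mm.


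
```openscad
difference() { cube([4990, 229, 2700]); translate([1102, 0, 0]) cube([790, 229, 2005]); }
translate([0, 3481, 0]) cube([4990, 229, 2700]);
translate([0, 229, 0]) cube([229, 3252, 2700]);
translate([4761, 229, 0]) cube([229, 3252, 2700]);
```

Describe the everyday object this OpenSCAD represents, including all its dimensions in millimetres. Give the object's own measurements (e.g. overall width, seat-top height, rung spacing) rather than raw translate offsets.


A single room: four walls, each 2700 mm tall and 229 mm thick, enclosing an outside footprint 4990×3710 mm (x × y), no floor or roof. The front and back walls (−y and +y sides) run the full x-width; the side walls fit between their inner faces. A door opening 790 mm wide and 2005 mm tall is cut through the front wall from the floor up, its −x edge 1102 mm from the wall's −x end.


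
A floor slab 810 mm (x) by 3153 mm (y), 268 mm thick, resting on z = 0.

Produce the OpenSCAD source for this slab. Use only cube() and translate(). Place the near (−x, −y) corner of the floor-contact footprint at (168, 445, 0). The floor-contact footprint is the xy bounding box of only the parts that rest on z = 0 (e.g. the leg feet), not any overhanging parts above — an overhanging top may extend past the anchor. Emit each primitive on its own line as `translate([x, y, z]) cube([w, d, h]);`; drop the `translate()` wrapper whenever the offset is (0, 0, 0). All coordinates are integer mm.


translate([168, 445, 0]) cube([810, 3153, 268]);


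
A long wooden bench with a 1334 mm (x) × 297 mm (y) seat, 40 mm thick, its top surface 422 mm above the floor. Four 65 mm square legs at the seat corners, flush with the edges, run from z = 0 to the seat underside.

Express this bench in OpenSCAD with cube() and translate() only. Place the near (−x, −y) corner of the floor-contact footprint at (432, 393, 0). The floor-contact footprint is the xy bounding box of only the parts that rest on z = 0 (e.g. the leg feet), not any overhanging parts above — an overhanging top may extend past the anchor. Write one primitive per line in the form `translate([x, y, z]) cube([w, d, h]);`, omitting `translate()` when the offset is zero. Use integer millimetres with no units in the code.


translate([432, 393, 382]) cube([1334, 297, 40]);
translate([432, 393, 0]) cube([65, 65, 382]);
translate([432, 625, 0]) cube([65, 65, 382]);
translate([1701, 393, 0]) cube([65, 65, 382]);
translate([1701, 625, 0]) cube([65, 65, 382]);


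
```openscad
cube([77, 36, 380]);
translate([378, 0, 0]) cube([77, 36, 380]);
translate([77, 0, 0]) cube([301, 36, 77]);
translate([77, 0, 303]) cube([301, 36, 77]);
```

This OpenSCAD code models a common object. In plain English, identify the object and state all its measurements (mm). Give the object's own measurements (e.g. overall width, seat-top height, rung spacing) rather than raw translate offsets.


A rectangular picture frame lying in the x–z plane (depth along y). The opening is 301 mm wide (x) by 226 mm tall (z), surrounded by a border 77 mm wide on all four sides. The frame is 36 mm deep and is made of two full-height vertical stiles with two horizontal rails fitted between them.


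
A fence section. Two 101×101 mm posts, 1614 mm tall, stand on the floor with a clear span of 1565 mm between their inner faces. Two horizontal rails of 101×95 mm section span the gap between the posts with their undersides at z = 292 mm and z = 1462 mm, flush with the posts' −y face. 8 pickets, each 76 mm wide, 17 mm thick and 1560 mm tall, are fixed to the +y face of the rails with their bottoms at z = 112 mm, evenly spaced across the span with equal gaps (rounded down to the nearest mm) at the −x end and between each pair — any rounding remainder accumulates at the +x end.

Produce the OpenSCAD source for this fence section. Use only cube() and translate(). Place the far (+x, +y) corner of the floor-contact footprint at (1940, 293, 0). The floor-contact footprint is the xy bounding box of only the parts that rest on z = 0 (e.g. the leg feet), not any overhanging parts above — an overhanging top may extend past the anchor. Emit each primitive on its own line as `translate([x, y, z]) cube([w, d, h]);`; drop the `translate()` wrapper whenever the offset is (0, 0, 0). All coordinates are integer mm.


translate([173, 192, 0]) cube([101, 101, 1614]);
translate([1839, 192, 0]) cube([101, 101, 1614]);
translate([274, 192, 292]) cube([1565, 101, 95]);
translate([274, 192, 1462]) cube([1565, 101, 95]);
translate([380, 293, 112]) cube([76, 17, 1560]);
translate([562, 293, 112]) cube([76, 17, 1560]);
translate([744, 293, 112]) cube([76, 17, 1560]);
translate([926, 293, 112]) cube([76, 17, 1560]);
translate([1108, 293, 112]) cube([76, 17, 1560]);
translate([1290, 293, 112]) cube([76, 17, 1560]);
translate([1472, 293, 112]) cube([76, 17, 1560]);
translate([1654, 293, 112]) cube([76, 17, 1560]);


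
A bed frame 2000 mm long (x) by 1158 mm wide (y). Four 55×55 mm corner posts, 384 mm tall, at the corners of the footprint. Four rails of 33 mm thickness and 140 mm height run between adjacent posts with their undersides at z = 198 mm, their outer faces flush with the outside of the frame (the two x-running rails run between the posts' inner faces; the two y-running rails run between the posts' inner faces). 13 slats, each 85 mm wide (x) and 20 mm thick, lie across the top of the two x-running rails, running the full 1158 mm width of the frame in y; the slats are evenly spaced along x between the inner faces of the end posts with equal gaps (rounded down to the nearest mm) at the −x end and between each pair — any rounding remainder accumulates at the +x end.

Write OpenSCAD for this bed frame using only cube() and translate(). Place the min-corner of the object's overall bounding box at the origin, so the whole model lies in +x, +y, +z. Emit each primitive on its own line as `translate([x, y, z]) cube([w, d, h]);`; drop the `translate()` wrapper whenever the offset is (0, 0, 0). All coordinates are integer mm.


// slat z = rail_z + rail_h = 198 + 140 = 338
// slat gap = ⌊(1890 − 13·85) / 14⌋ = 56
cube([55, 55, 384]);
translate([0, 1103, 0]) cube([55, 55, 384]);
translate([1945, 0, 0]) cube([55, 55, 384]);
translate([1945, 1103, 0]) cube([55, 55, 384]);
translate([55, 0, 198]) cube([1890, 33, 140]);
translate([55, 1125, 198]) cube([1890, 33, 140]);
translate([0, 55, 198]) cube([33, 1048, 140]);
translate([1967, 55, 198]) cube([33, 1048, 140]);
translate([111, 0, 338]) cube([85, 1158, 20]);
translate([252, 0, 338]) cube([85, 1158, 20]);
translate([393, 0, 338]) cube([85, 1158, 20]);
translate([534, 0, 338]) cube([85, 1158, 20]);
translate([675, 0, 338]) cube([85, 1158, 20]);
translate([816, 0, 338]) cube([85, 1158, 20]);
translate([957, 0, 338]) cube([85, 1158, 20]);
translate([1098, 0, 338]) cube([85, 1158, 20]);
translate([1239, 0, 338]) cube([85, 1158, 20]);
translate([1380, 0, 338]) cube([85, 1158, 20]);
translate([1521, 0, 338]) cube([85, 1158, 20]);
translate([1662, 0, 338]) cube([85, 1158, 20]);
translate([1803, 0, 338]) cube([85, 1158, 20]);


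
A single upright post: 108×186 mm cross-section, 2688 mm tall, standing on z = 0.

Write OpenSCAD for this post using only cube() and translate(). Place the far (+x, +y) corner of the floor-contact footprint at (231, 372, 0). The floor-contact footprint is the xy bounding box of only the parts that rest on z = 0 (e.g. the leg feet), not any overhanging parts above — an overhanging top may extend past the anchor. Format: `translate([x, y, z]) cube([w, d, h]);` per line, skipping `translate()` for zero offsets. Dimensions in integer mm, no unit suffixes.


translate([123, 186, 0]) cube([108, 186, 2688]);


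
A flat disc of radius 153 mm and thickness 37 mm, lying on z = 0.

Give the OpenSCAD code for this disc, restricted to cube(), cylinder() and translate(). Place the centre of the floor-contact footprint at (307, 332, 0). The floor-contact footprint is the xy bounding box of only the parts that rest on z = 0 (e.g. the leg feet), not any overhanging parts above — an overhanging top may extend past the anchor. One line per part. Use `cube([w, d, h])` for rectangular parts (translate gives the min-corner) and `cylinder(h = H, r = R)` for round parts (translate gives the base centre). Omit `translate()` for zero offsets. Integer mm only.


translate([307, 332, 0]) cylinder(h = 37, r = 153);


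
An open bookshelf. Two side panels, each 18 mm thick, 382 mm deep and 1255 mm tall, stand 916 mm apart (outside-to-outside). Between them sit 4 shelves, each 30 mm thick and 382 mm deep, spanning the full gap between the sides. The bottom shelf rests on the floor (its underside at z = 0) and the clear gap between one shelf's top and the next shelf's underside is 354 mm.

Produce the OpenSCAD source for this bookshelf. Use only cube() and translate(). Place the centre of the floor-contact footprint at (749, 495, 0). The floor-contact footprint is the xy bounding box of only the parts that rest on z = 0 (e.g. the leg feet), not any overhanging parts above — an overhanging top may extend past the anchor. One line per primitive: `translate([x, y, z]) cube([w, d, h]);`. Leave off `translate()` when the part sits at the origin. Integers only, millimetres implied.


translate([291, 304, 0]) cube([18, 382, 1255]);
translate([1189, 304, 0]) cube([18, 382, 1255]);
translate([309, 304, 0]) cube([880, 382, 30]);
translate([309, 304, 384]) cube([880, 382, 30]);
translate([309, 304, 768]) cube([880, 382, 30]);
translate([309, 304, 1152]) cube([880, 382, 30]);


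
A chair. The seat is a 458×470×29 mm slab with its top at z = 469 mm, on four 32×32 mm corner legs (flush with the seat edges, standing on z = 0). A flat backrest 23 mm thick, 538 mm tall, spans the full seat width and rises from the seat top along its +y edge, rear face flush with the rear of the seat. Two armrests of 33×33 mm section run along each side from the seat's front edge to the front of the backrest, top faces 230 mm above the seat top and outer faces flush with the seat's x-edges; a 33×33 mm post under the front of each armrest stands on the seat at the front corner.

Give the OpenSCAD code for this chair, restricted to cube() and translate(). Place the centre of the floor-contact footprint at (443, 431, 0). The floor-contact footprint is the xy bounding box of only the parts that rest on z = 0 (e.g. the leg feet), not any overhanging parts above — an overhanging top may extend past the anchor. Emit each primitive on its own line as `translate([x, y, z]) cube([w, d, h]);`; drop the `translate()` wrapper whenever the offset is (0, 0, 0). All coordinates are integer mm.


translate([214, 196, 440]) cube([458, 470, 29]);
translate([214, 196, 0]) cube([32, 32, 440]);
translate([640, 196, 0]) cube([32, 32, 440]);
translate([214, 634, 0]) cube([32, 32, 440]);
translate([640, 634, 0]) cube([32, 32, 440]);
translate([214, 643, 469]) cube([458, 23, 538]);
translate([214, 196, 666]) cube([33, 447, 33]);
translate([639, 196, 666]) cube([33, 447, 33]);
translate([214, 196, 469]) cube([33, 33, 197]);
translate([639, 196, 469]) cube([33, 33, 197]);


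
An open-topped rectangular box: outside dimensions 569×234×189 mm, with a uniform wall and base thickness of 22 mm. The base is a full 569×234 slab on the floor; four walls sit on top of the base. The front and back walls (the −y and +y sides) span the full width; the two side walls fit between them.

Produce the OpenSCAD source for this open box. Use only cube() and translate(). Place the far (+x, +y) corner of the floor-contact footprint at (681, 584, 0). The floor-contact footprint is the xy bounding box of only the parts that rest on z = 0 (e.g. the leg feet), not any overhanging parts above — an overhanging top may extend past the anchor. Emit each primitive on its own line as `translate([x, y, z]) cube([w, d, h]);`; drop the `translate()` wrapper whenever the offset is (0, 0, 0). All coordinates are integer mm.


translate([112, 350, 0]) cube([569, 234, 22]);
translate([112, 350, 22]) cube([569, 22, 167]);
translate([112, 562, 22]) cube([569, 22, 167]);
translate([112, 372, 22]) cube([22, 190, 167]);
translate([659, 372, 22]) cube([22, 190, 167]);


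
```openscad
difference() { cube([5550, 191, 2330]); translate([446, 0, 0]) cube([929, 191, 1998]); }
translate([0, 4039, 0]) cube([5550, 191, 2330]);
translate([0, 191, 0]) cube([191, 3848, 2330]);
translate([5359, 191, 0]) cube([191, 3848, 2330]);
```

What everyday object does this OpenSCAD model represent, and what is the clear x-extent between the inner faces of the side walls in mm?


A single room. The interior width is 5168 mm.

Four walls enclosing a rectangle with a door in the front wall — a room. Outside width 5550 minus two 191 mm walls gives 5168 mm.


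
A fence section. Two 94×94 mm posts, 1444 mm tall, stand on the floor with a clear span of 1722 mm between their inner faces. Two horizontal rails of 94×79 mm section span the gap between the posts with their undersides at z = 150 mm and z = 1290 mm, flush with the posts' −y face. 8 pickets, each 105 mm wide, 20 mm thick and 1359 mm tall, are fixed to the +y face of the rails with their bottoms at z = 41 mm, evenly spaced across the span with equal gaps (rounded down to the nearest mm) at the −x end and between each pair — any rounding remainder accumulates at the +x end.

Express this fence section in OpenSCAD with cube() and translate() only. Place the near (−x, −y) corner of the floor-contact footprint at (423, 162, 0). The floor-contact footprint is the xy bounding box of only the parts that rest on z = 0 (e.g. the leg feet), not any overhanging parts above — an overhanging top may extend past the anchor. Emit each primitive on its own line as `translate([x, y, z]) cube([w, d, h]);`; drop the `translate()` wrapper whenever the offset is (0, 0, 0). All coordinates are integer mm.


translate([423, 162, 0]) cube([94, 94, 1444]);
translate([2239, 162, 0]) cube([94, 94, 1444]);
translate([517, 162, 150]) cube([1722, 94, 79]);
translate([517, 162, 1290]) cube([1722, 94, 79]);
translate([615, 256, 41]) cube([105, 20, 1359]);
translate([818, 256, 41]) cube([105, 20, 1359]);
translate([1021, 256, 41]) cube([105, 20, 1359]);
translate([1224, 256, 41]) cube([105, 20, 1359]);
translate([1427, 256, 41]) cube([105, 20, 1359]);
translate([1630, 256, 41]) cube([105, 20, 1359]);
translate([1833, 256, 41]) cube([105, 20, 1359]);
translate([2036, 256, 41]) cube([105, 20, 1359]);


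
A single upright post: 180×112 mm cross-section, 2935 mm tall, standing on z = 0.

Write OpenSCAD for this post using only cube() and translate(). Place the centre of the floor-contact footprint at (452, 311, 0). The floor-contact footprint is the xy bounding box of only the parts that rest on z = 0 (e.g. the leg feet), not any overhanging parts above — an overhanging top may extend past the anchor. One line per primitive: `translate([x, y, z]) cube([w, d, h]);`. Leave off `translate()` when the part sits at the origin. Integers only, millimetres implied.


translate([362, 255, 0]) cube([180, 112, 2935]);


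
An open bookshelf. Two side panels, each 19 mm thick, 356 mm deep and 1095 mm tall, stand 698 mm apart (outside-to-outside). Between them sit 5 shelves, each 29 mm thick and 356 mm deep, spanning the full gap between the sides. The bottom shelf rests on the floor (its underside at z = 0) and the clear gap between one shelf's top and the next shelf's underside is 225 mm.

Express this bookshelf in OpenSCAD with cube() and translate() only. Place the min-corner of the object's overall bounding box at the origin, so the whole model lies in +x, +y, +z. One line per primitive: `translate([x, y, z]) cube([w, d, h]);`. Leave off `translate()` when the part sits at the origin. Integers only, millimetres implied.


cube([19, 356, 1095]);
translate([679, 0, 0]) cube([19, 356, 1095]);
translate([19, 0, 0]) cube([660, 356, 29]);
translate([19, 0, 254]) cube([660, 356, 29]);
translate([19, 0, 508]) cube([660, 356, 29]);
translate([19, 0, 762]) cube([660, 356, 29]);
translate([19, 0, 1016]) cube([660, 356, 29]);


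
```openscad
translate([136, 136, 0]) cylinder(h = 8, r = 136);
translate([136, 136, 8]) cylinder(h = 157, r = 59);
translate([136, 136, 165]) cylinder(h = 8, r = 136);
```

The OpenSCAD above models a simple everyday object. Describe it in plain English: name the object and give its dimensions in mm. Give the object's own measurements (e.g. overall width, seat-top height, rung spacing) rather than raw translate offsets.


A spool: two coaxial disc flanges of radius 136 mm and thickness 8 mm, joined by a core cylinder of radius 59 mm and height 157 mm. The lower flange rests on z = 0 and the three cylinders share a vertical axis.


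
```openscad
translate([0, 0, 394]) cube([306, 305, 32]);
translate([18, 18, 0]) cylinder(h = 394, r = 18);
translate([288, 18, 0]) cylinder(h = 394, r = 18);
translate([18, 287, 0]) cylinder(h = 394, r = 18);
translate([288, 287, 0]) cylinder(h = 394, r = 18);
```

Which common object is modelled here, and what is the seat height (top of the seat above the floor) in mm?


A stool. The seat height is 426 mm.

A 306×305×32 slab at z = 394 on four corner cylinders — a stool. The seat top is 394 + 32 = 426 mm.


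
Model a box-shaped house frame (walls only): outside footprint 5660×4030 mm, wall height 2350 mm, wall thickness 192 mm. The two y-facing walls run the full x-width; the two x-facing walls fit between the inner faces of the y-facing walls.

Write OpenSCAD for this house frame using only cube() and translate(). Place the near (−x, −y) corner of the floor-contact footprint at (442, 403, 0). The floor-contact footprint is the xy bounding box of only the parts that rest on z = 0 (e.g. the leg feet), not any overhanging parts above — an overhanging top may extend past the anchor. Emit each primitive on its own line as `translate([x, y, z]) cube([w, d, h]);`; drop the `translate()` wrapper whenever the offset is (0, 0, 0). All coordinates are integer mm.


translate([442, 403, 0]) cube([5660, 192, 2350]);
translate([442, 4241, 0]) cube([5660, 192, 2350]);
translate([442, 595, 0]) cube([192, 3646, 2350]);
translate([5910, 595, 0]) cube([192, 3646, 2350]);


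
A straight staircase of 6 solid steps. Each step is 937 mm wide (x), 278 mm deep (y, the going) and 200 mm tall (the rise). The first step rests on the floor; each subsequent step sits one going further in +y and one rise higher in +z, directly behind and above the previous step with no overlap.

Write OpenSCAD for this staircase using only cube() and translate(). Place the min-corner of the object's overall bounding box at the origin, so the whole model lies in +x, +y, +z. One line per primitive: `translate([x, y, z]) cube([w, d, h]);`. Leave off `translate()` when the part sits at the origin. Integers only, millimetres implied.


cube([937, 278, 200]);
translate([0, 278, 200]) cube([937, 278, 200]);
translate([0, 556, 400]) cube([937, 278, 200]);
translate([0, 834, 600]) cube([937, 278, 200]);
translate([0, 1112, 800]) cube([937, 278, 200]);
translate([0, 1390, 1000]) cube([937, 278, 200]);


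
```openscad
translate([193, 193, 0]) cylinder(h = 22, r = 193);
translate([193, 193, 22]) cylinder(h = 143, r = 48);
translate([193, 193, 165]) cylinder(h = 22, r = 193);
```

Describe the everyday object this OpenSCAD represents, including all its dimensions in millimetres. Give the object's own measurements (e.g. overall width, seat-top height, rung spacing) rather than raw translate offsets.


A spool: two coaxial disc flanges of radius 193 mm and thickness 22 mm, joined by a core cylinder of radius 48 mm and height 143 mm. The lower flange rests on z = 0 and the three cylinders share a vertical axis.


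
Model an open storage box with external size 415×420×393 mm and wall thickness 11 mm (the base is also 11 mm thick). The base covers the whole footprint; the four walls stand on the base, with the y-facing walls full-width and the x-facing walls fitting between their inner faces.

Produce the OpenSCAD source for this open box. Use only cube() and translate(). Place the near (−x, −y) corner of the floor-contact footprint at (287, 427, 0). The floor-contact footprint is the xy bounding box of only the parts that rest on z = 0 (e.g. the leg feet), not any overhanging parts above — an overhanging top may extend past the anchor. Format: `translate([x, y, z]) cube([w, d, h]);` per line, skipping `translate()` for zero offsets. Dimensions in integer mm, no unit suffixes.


translate([287, 427, 0]) cube([415, 420, 11]);
translate([287, 427, 11]) cube([415, 11, 382]);
translate([287, 836, 11]) cube([415, 11, 382]);
translate([287, 438, 11]) cube([11, 398, 382]);
translate([691, 438, 11]) cube([11, 398, 382]);


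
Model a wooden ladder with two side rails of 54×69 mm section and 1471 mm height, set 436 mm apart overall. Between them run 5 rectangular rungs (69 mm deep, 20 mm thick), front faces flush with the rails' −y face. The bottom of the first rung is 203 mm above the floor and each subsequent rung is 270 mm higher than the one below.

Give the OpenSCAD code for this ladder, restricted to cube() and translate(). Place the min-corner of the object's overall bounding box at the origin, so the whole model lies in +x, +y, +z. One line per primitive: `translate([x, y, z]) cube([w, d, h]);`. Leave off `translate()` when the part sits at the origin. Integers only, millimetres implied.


// rung span = 436 - 2*54 = 328
// rung[k] z = 203 + k*270
cube([54, 69, 1471]);
translate([382, 0, 0]) cube([54, 69, 1471]);
translate([54, 0, 203]) cube([328, 69, 20]);
translate([54, 0, 473]) cube([328, 69, 20]);
translate([54, 0, 743]) cube([328, 69, 20]);
translate([54, 0, 1013]) cube([328, 69, 20]);
translate([54, 0, 1283]) cube([328, 69, 20]);


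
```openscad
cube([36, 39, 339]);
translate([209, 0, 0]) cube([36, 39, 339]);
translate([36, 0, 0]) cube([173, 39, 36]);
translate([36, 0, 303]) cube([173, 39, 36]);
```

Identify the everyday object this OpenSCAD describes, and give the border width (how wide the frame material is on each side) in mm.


A picture frame. The border width is 36 mm.

Four thin pieces enclosing a rectangular opening — a picture frame. The two full-height stiles are 339 mm tall; the top rail sits at z = 303 and is 36 mm tall, so the border above the opening is 339 − 303 = 36 mm, matching the stile x-width.


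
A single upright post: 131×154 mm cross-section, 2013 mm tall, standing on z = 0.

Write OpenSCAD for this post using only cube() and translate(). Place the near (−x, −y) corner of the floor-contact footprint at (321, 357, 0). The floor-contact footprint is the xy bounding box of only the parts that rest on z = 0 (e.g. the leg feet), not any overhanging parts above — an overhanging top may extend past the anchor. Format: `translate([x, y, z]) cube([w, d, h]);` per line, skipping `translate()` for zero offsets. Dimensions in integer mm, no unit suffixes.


translate([321, 357, 0]) cube([131, 154, 2013]);


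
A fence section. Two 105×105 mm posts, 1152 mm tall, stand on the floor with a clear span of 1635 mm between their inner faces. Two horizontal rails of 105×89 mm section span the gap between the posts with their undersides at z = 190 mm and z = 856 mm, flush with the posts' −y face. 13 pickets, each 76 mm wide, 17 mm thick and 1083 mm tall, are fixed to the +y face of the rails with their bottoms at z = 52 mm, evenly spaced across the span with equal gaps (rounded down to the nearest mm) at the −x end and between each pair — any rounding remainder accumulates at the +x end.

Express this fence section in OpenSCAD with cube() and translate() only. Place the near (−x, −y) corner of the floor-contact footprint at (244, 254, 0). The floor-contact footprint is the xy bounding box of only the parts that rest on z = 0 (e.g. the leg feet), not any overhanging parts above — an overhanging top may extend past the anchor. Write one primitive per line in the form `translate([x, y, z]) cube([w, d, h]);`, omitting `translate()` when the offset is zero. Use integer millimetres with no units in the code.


translate([244, 254, 0]) cube([105, 105, 1152]);
translate([1984, 254, 0]) cube([105, 105, 1152]);
translate([349, 254, 190]) cube([1635, 105, 89]);
translate([349, 254, 856]) cube([1635, 105, 89]);
translate([395, 359, 52]) cube([76, 17, 1083]);
translate([517, 359, 52]) cube([76, 17, 1083]);
translate([639, 359, 52]) cube([76, 17, 1083]);
translate([761, 359, 52]) cube([76, 17, 1083]);
translate([883, 359, 52]) cube([76, 17, 1083]);
translate([1005, 359, 52]) cube([76, 17, 1083]);
translate([1127, 359, 52]) cube([76, 17, 1083]);
translate([1249, 359, 52]) cube([76, 17, 1083]);
translate([1371, 359, 52]) cube([76, 17, 1083]);
translate([1493, 359, 52]) cube([76, 17, 1083]);
translate([1615, 359, 52]) cube([76, 17, 1083]);
translate([1737, 359, 52]) cube([76, 17, 1083]);
translate([1859, 359, 52]) cube([76, 17, 1083]);


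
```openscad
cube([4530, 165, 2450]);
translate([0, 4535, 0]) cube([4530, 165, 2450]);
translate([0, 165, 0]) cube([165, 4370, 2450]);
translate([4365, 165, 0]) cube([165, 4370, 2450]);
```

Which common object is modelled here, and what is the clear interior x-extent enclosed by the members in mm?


A house (or room) frame. The interior width is 4200 mm.

Four 2450 mm walls enclosing a rectangle with no floor or roof — a room or house frame. Outside width is 4530 mm and wall thickness is 165 mm, so the interior width is 4530 − 2 × 165 = 4200 mm.


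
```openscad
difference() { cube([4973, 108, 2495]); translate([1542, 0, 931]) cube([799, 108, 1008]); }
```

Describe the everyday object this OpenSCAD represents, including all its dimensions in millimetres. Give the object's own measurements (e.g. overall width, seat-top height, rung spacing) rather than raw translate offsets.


A wall 4973 mm long (x), 108 mm thick (y), 2495 mm tall, with a rectangular window opening cut through it. The opening is 799 mm wide and 1008 mm tall; its sill is at z = 931 mm and its near (−x) edge is 1542 mm from the wall's −x end. The opening passes through the full wall thickness.


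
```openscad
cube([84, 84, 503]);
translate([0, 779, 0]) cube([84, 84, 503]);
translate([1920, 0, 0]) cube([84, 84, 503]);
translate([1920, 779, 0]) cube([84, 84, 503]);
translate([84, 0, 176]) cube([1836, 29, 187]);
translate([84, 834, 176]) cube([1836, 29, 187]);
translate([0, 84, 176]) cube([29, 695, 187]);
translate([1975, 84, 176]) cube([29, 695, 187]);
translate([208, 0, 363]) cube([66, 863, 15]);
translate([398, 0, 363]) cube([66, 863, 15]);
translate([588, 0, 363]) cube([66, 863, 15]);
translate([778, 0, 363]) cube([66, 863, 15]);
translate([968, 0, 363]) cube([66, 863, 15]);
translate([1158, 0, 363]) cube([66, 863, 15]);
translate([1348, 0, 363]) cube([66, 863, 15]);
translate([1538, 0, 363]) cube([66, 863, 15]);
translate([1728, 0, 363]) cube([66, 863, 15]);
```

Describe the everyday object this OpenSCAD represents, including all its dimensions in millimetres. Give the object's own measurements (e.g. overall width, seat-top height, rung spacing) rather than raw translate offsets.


A bed frame 2004 mm long (x) by 863 mm wide (y). Four 84×84 mm corner posts, 503 mm tall, at the corners of the footprint. Four rails of 29 mm thickness and 187 mm height run between adjacent posts with their undersides at z = 176 mm, their outer faces flush with the outside of the frame (the two x-running rails run between the posts' inner faces; the two y-running rails run between the posts' inner faces). 9 slats, each 66 mm wide (x) and 15 mm thick, lie across the top of the two x-running rails, running the full 863 mm width of the frame in y; along x they sit between the end posts with a 124 mm gap after the −x posts and between neighbouring slats, leaving 126 mm before the +x posts.


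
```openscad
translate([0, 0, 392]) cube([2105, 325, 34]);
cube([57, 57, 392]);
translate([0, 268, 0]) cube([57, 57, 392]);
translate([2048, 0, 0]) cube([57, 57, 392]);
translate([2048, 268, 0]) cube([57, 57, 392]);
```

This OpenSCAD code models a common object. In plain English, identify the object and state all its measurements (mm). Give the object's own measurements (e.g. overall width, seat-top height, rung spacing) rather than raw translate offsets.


A bench: a 2105×325 mm seat slab, 34 mm thick, top at z = 426 mm, on four 57×57 mm square legs flush with the seat corners and standing on z = 0.


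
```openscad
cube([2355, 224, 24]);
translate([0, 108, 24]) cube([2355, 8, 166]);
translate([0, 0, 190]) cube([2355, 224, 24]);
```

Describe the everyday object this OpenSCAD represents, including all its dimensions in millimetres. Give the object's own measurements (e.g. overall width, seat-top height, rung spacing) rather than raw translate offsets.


An I-beam lying along x, 2355 mm long. Overall section height 214 mm. Two flanges 224 mm wide (y) and 24 mm thick, one on the floor and one at the top; a web 8 mm thick runs between them, centred on the flange width.


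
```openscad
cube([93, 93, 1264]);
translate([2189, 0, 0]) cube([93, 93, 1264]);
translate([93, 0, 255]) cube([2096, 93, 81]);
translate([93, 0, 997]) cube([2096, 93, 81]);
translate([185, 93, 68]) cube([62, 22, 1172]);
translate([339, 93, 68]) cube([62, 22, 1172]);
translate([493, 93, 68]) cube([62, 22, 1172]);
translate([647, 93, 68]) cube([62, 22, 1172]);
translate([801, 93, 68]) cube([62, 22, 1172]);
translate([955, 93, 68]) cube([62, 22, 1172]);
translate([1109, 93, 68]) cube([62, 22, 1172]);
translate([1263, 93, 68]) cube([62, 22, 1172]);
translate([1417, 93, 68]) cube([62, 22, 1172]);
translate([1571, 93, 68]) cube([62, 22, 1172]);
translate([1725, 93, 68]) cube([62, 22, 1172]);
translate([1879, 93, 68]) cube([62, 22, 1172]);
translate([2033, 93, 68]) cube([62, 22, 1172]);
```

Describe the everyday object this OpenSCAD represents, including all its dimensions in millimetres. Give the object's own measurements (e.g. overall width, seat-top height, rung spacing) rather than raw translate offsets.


A fence section. Two 93×93 mm posts, 1264 mm tall, stand on the floor with a clear span of 2096 mm between their inner faces. Two horizontal rails of 93×81 mm section span the gap between the posts with their undersides at z = 255 mm and z = 997 mm, flush with the posts' −y face. 13 pickets, each 62 mm wide, 22 mm thick and 1172 mm tall, are fixed to the +y face of the rails with their bottoms at z = 68 mm, spaced across the span with a 92 mm gap after the −x post and between neighbouring pickets, with 94 mm left before the +x post.
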